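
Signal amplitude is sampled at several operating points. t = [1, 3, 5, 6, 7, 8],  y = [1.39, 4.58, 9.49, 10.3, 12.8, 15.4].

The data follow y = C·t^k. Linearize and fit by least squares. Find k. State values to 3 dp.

k = 1.155

Linearized form: ln y = k·ln t + ln C. From the 6 transformed points,
Σln t = 8.5252, Σ(ln t)² = 15.1183, Σln y = 11.7172, Σln t·ln y = 20.1190.
Equations: 15.1183·k + 8.5252·ln C = 20.1190;  8.5252·k + 6·ln C = 11.7172.
Slope k = (n·Σln t·ln y − Σln t·Σln y)/(n·Σ(ln t)² − (Σln t)²) = (6·20.1190 − 8.5252·11.7172)/18.0313 = 1.15481; ln C = (Σln y − k·Σln t)/n = 0.31204.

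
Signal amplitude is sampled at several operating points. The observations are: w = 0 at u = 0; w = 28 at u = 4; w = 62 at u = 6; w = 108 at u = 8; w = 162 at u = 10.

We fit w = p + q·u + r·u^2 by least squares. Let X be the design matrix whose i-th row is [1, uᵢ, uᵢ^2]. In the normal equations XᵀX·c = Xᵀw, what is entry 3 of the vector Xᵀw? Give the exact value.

25792

Entry 3 ↔ basis u^2, so (Xᵀw)_{3} = Σᵢ (u^2)·wᵢ = (0)·(0) + (16)·(28) + (36)·(62) + (64)·(108) + (100)·(162) = 25792.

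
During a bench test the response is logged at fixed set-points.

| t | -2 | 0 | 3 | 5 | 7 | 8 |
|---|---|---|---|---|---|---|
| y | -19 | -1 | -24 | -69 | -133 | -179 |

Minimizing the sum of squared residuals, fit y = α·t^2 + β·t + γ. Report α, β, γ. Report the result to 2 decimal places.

α = -2.98, β = 1.93, γ = -2.49

From the data, Σt^2·t^2 = 7219, Σt^2·t = 999, Σt^2 = 151, Σt·t = 151, Σt = 21, Σ1 = 6.
Moment sums: Σt^2·y = -19990, Σt·y = -2742, Σy = -425.
Solving the 3×3 system (Gaussian elimination) gives α = -390167/130768, β = 251937/130768, γ = -162655/65384.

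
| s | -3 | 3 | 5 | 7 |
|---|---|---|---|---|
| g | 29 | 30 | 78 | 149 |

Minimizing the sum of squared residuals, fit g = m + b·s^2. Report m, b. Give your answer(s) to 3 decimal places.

m = 2.757, b = 2.989

XᵀX·[m, b]ᵀ = Xᵀg reads: 4·m + 92·b = 286;  92·m + 3188·b = 9782.
Δ = 4·3188 − 92² = 4288.
m = (286·3188 − 92·9782)/4288 = 739/268; b = (4·9782 − 92·286)/4288 = 801/268.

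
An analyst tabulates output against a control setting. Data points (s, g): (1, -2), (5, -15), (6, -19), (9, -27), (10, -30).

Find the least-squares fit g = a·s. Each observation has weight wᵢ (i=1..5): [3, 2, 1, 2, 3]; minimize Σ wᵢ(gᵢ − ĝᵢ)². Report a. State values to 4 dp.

Forming AᵀWA = [[551]] and AᵀWg = [-1656]ᵀ gives AᵀWA·[a]ᵀ = AᵀWg.
Hence a = -1656 / 551 ≈ -3.00544.

a = -3.0054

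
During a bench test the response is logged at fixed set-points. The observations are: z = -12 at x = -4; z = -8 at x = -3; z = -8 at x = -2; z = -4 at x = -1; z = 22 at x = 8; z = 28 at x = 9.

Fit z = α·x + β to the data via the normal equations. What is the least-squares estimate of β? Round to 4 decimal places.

β = -0.4895

MᵀM·[α, β]ᵀ = Mᵀz reads: 175·α + 7·β = 520;  7·α + 6·β = 18.
det = 175·6 − 7² = 1001.
α = (520·6 − 7·18)/1001 = 2994/1001; β = (175·18 − 7·520)/1001 = -70/143.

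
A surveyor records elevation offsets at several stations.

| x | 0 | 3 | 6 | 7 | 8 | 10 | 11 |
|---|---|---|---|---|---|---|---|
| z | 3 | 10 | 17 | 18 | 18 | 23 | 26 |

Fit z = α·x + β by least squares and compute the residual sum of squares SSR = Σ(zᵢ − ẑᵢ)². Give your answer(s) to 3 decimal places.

SSR = 5.709

The normal equations are: 379·α + 45·β = 918;  45·α + 7·β = 115.
(Σx·x = 379, Σx = 45, Σ1 = 7, Σx·z = 918, Σz = 115.)
det = 379·7 − 45² = 628.
α = (918·7 − 45·115)/628 = 1251/628; β = (379·115 − 45·918)/628 = 2275/628.
Residuals: -391/628, 63/157, 895/628, 68/157, -979/628, -341/628, 73/157; SSR = 3585/628.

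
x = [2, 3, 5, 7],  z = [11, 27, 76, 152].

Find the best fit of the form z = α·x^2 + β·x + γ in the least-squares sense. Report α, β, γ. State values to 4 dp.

From the data, Σx^2·x^2 = 3123, Σx^2·x = 503, Σx^2 = 87, Σx·x = 87, Σx = 17, Σ1 = 4.
Right-hand side: Σx^2·z = 9635, Σx·z = 1547, Σz = 266.
So AᵀA·[α, β, γ]ᵀ = Aᵀz: [[3123, 503, 87]; [503, 87, 17]; [87, 17, 4]]·[α, β, γ]ᵀ = [9635, 1547, 266]ᵀ.
Solving the 3×3 system (Gaussian elimination) gives α = 2563/796, β = -677/796, γ = 33/398.

α = 3.2198, β = -0.8505, γ = 0.0829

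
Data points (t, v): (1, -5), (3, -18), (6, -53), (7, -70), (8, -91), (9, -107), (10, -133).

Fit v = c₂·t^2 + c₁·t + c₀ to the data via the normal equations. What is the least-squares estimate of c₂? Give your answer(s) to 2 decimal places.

The normal system XᵀX·[c₂, c₁, c₀]ᵀ = Xᵀv is [[24436, 2828, 340]; [2828, 340, 44]; [340, 44, 7]]·[c₂, c₁, c₀]ᵀ = [-33296, -3888, -477]ᵀ.
Inverting the 3×3 Gram matrix, [c₂, c₁, c₀]ᵀ = [-505/459, -938/459, -853/459]ᵀ.

c₂ = -1.10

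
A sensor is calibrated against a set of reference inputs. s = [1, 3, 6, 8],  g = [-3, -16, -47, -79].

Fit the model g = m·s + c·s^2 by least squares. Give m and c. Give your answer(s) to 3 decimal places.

m = -2.280, c = -0.945

Normal-equation sums: Σs·s = 110, Σs·s^2 = 756, Σs^2·s^2 = 5474.
And Σs·g = -965, Σs^2·g = -6895.
So MᵀM·[m, c]ᵀ = Mᵀg: [[110, 756]; [756, 5474]]·[m, c]ᵀ = [-965, -6895]ᵀ.
Δ = 110·5474 − 756² = 30604.
m = ((-965)·5474 − 756·(-6895))/30604 = -4985/2186; c = (110·(-6895) − 756·(-965))/30604 = -2065/2186.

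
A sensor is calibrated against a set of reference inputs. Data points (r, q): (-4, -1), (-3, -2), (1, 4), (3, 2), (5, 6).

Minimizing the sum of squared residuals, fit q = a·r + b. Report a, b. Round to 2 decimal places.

a = 0.78, b = 1.49

Setting ∂/∂a … = 0 gives: 60·a + 2·b = 50;  2·a + 5·b = 9.
(Σr·r = 60, Σr = 2, Σ1 = 5, Σr·q = 50, Σq = 9.)
Determinant 60·5 − 2² = 296.
a = (50·5 − 2·9)/296 = 29/37; b = (60·9 − 2·50)/296 = 55/37.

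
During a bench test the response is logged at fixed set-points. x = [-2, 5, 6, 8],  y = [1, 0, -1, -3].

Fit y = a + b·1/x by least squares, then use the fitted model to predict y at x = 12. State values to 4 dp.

Normal-equation sums: Σ1 = 4, Σ1/x = -1/120, Σ1/x·1/x = 4801/14400.
And Σy = -3, Σ1/x·y = -25/24.
Δ = 4·(4801/14400) − (-1/120)² = 6401/4800.
a = ((-3)·(4801/14400) − (-1/120)·(-25/24))/(6401/4800) = -14528/19203; b = (4·(-25/24) − (-1/120)·(-3))/(6401/4800) = -20120/6401.
At x = 12: ŷ = (-14528/19203)·(1) + (-20120/6401)·(1/12) = -19558/19203.

ŷ = -1.0185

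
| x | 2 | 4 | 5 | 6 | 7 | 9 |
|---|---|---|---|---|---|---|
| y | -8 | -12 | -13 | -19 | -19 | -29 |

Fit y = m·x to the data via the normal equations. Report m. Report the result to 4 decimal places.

m = -3.0190

Entries of AᵀA: Σx·x = 211.
Right-hand side: Σx·y = -637.
m = (-637)/211 = -3.01896.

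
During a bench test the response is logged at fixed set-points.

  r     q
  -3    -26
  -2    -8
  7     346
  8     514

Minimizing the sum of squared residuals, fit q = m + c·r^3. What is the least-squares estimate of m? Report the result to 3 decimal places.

m = 0.732

Setting ∂/∂m … = 0 gives: 4·m + 820·c = 826;  820·m + 380586·c = 382612.
Eliminating c: 380586·(row 1) − 820·(row 2) gives 849944·m = 380586·826 − 820·382612 = 622196, so m = 155549/212486.
Then c = (382612 − 820·(155549/212486))/380586 = 106641/106243.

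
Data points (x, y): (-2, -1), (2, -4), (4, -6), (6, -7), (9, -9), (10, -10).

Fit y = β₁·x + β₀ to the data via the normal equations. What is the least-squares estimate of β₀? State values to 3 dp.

β₀ = -2.612

MᵀM·[β₁, β₀]ᵀ = Mᵀy reads: 241·β₁ + 29·β₀ = -253;  29·β₁ + 6·β₀ = -37.
det = 241·6 − 29² = 605.
β₁ = ((-253)·6 − 29·(-37))/605 = -89/121; β₀ = (241·(-37) − 29·(-253))/605 = -316/121.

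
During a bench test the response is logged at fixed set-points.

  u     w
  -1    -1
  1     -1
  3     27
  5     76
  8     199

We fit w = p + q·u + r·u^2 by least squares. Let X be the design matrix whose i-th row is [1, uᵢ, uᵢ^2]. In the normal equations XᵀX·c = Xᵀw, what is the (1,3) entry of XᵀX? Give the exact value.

100

Row 1 ↔ basis 1, column 3 ↔ basis u^2, so (XᵀX)_{1,3} = Σᵢ u^2 = (1)·(1) + (1)·(1) + (1)·(9) + (1)·(25) + (1)·(64) = 100.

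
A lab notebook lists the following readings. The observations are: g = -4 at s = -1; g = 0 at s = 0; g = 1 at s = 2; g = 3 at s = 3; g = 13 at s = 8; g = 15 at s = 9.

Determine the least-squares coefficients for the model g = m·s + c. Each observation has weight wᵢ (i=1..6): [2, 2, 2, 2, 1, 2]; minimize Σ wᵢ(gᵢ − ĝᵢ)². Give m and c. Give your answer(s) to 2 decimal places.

m = 1.82, c = -1.72

AᵀWA·[m, c]ᵀ = AᵀWg reads: 254·m + 34·c = 404;  34·m + 11·c = 43.
(Σwᵢ·s·s = 254, Σwᵢ·s = 34, Σwᵢ·1 = 11, Σwᵢ·s·g = 404, Σwᵢ·g = 43.)
Determinant 254·11 − 34² = 1638.
m = (404·11 − 34·43)/1638 = 71/39; c = (254·43 − 34·404)/1638 = -67/39.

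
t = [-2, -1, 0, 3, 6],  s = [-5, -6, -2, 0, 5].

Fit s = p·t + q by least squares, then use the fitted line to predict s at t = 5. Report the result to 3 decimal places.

Entries of MᵀM: Σt·t = 50, Σt = 6, Σ1 = 5.
And Σt·s = 46, Σs = -8.
Normal equations: [[50, 6]; [6, 5]]·[p, q]ᵀ = [46, -8]ᵀ.
Δ = 50·5 − 6² = 214.
p = (46·5 − 6·(-8))/214 = 139/107; q = (50·(-8) − 6·46)/214 = -338/107.
At t = 5: ŝ = (139/107)·(5) + (-338/107)·(1) = 357/107.

ŝ = 3.336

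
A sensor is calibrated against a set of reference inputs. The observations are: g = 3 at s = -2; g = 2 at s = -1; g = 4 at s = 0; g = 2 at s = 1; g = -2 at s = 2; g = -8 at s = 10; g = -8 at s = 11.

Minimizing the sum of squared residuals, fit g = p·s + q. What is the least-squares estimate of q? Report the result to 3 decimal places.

q = 1.804

Forming AᵀA = [[231, 21]; [21, 7]] and Aᵀg = [-178, -7]ᵀ gives AᵀA·[p, q]ᵀ = Aᵀg.
Δ = 231·7 − 21² = 1176.
p = ((-178)·7 − 21·(-7))/1176 = -157/168; q = (231·(-7) − 21·(-178))/1176 = 101/56.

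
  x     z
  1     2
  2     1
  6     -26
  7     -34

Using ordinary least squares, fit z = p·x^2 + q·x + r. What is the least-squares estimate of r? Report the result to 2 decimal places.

Setting ∂/∂p … = 0 gives: 3714·p + 568·q + 90·r = -2596;  568·p + 90·q + 16·r = -390;  90·p + 16·q + 4·r = -57.
(Σx^2·x^2 = 3714, Σx^2·x = 568, Σx^2 = 90, Σx·x = 90, Σx = 16, Σ1 = 4, Σx^2·z = -2596, Σx·z = -390, Σz = -57.)
Row-reducing yields p = -7/10, q = -41/65, r = 523/130.

r = 4.02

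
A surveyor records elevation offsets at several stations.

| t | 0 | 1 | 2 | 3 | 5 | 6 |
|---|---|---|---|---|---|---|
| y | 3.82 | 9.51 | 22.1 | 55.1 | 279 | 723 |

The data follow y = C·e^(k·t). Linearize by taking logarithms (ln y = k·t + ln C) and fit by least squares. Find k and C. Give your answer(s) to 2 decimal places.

k = 0.86, C = 3.93

Linearized form: ln y = k·t + ln C. From the 6 transformed points,
Over the data: Σt = 17.0000, Σ(t)² = 75.0000, Σln y = 22.9119, Σt·ln y = 88.1275.
Normal system: [[75.0000, 17.0000]; [17.0000, 6]]·[k, ln C]ᵀ = [88.1275, 22.9119]ᵀ.
Slope k = (n·Σt·ln y − Σt·Σln y)/(n·Σ(t)² − (Σt)²) = (6·88.1275 − 17.0000·22.9119)/161.0000 = 0.86498; ln C = (Σln y − k·Σt)/n = 1.36788, so C = exp(1.36788) = 3.92702.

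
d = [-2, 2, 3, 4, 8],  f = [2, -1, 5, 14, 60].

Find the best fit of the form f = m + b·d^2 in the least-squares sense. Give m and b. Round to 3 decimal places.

With design matrix M, MᵀM = [[5, 97]; [97, 4465]] and Mᵀf = [80, 4113]ᵀ.
Determinant 5·4465 − 97² = 12916.
m = (80·4465 − 97·4113)/12916 = -41761/12916; b = (5·4113 − 97·80)/12916 = 12805/12916.

m = -3.233, b = 0.991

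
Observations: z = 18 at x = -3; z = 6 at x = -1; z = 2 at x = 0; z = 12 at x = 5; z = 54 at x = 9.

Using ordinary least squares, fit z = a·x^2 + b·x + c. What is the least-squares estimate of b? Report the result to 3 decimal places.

b = -2.613

Sums needed: Σx^2·x^2 = 7268, Σx^2·x = 826, Σx^2 = 116, Σx·x = 116, Σx = 10, Σ1 = 5.
Moment sums: Σx^2·z = 4842, Σx·z = 486, Σz = 92.
So MᵀM·[a, b, c]ᵀ = Mᵀz: [[7268, 826, 116]; [826, 116, 10]; [116, 10, 5]]·[a, b, c]ᵀ = [4842, 486, 92]ᵀ.
Solving the 3×3 system (Gaussian elimination) gives a = 33559/36057, b = -94217/36057, c = 24438/12019.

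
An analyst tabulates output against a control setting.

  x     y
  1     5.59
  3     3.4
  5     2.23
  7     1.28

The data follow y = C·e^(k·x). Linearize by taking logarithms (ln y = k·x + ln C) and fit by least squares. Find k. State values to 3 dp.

Let Y = ln y. Fitting Y = k·x + ln C by least squares:
XᵀX = [[84.0000, 16.0000]; [16.0000, 4]], rhs = [11.1303, 3.9936]ᵀ  (here Σx = 16.0000, Σ(x)² = 84.0000, Σln y = 3.9936, Σx·ln y = 11.1303).
Solving (det = 80.0000): k = -0.24221, ln C = 1.96723.

k = -0.242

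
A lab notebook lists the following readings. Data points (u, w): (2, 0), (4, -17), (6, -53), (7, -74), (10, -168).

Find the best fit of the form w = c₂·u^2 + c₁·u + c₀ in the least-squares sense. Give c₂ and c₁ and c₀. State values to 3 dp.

c₂ = -2.009, c₁ = 3.091, c₀ = 2.058

From the data, Σu^2·u^2 = 13969, Σu^2·u = 1631, Σu^2 = 205, Σu·u = 205, Σu = 29, Σ1 = 5.
And Σu^2·w = -22606, Σu·w = -2584, Σw = -312.
So XᵀX·[c₂, c₁, c₀]ᵀ = Xᵀw: [[13969, 1631, 205]; [1631, 205, 29]; [205, 29, 5]]·[c₂, c₁, c₀]ᵀ = [-22606, -2584, -312]ᵀ.
Row-reducing yields c₂ = -23588/11739, c₁ = 2791/903, c₀ = 8051/3913.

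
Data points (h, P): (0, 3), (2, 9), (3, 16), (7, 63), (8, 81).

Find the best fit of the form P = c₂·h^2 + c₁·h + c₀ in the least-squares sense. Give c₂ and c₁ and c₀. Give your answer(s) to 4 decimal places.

c₂ = 1.1007, c₁ = 0.9157, c₀ = 2.9990

Setting ∂/∂c₂ … = 0 gives: 6594·c₂ + 890·c₁ + 126·c₀ = 8451;  890·c₂ + 126·c₁ + 20·c₀ = 1155;  126·c₂ + 20·c₁ + 5·c₀ = 172.
(Σh^2·h^2 = 6594, Σh^2·h = 890, Σh^2 = 126, Σh·h = 126, Σh = 20, Σ1 = 5, Σh^2·P = 8451, Σh·P = 1155, ΣP = 172.)
Solving the 3×3 system (Gaussian elimination) gives c₂ = 11377/10336, c₁ = 9465/10336, c₀ = 15499/5168.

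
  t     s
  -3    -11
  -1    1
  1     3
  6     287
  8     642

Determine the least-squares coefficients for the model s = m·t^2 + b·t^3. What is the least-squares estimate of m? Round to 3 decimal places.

m = 1.832

Sums needed: Σt^2·t^2 = 5475, Σt^2·t^3 = 40301, Σt^3·t^3 = 309531.
For Mᵀs: Σt^2·s = 51325, Σt^3·s = 390995.
So MᵀM·[m, b]ᵀ = Mᵀs: [[5475, 40301]; [40301, 309531]]·[m, b]ᵀ = [51325, 390995]ᵀ.
Δ = 5475·309531 − 40301² = 70511624.
m = (51325·309531 − 40301·390995)/70511624 = 16148635/8813953; b = (5475·390995 − 40301·51325)/70511624 = 9031100/8813953.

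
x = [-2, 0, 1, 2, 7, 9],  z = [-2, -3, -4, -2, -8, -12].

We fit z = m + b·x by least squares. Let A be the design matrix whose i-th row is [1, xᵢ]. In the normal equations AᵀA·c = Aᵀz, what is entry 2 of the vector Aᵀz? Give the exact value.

Entry 2 ↔ basis x, so (Aᵀz)_{2} = Σᵢ (x)·zᵢ = (-2)·(-2) + (0)·(-3) + (1)·(-4) + (2)·(-2) + (7)·(-8) + (9)·(-12) = -168.

-168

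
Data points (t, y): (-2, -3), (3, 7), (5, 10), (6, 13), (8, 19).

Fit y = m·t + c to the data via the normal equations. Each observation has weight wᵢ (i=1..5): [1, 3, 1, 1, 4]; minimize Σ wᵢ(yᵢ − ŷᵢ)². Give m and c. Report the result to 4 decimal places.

MᵀWM·[m, c]ᵀ = MᵀWy reads: 348·m + 50·c = 805;  50·m + 10·c = 117.
(Σwᵢ·t·t = 348, Σwᵢ·t = 50, Σwᵢ·1 = 10, Σwᵢ·t·y = 805, Σwᵢ·y = 117.)
Eliminating c: 10·(row 1) − 50·(row 2) gives 980·m = 10·805 − 50·117 = 2200, so m = 110/49.
Then c = (117 − 50·(110/49))/10 = 233/490.

m = 2.2449, c = 0.4755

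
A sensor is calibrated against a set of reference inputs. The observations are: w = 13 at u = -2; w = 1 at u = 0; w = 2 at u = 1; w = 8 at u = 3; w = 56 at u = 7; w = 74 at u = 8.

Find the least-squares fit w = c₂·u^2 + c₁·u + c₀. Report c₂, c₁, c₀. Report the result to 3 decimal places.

c₂ = 1.420, c₁ = -2.335, c₀ = 2.217

Normal-equation sums: Σu^2·u^2 = 6595, Σu^2·u = 875, Σu^2 = 127, Σu·u = 127, Σu = 17, Σ1 = 6.
For Aᵀw: Σu^2·w = 7606, Σu·w = 984, Σw = 154.
Solving the 3×3 system (Gaussian elimination) gives c₂ = 16499/11616, c₁ = -27121/11616, c₀ = 4293/1936.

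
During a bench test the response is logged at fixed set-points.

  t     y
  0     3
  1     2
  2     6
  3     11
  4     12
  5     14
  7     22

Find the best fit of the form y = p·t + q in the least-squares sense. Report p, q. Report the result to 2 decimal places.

The normal system AᵀA·[p, q]ᵀ = Aᵀy is [[104, 22]; [22, 7]]·[p, q]ᵀ = [319, 70]ᵀ.
det = 104·7 − 22² = 244.
p = (319·7 − 22·70)/244 = 693/244; q = (104·70 − 22·319)/244 = 131/122.

p = 2.84, q = 1.07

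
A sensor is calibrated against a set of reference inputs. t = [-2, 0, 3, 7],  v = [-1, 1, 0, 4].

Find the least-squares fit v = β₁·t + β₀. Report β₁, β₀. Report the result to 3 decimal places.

β₁ = 0.478, β₀ = 0.043

Setting ∂/∂β₁ … = 0 gives: 62·β₁ + 8·β₀ = 30;  8·β₁ + 4·β₀ = 4.
(Σt·t = 62, Σt = 8, Σ1 = 4, Σt·v = 30, Σv = 4.)
Determinant 62·4 − 8² = 184.
β₁ = (30·4 − 8·4)/184 = 11/23; β₀ = (62·4 − 8·30)/184 = 1/23.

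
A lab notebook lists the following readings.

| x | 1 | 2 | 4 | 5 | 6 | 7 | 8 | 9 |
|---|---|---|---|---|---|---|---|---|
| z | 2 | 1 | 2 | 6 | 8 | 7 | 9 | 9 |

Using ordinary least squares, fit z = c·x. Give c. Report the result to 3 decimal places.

Setting ∂/∂c … = 0 gives: 276·c = 292.
c = 292/276 = 1.05797.

c = 1.058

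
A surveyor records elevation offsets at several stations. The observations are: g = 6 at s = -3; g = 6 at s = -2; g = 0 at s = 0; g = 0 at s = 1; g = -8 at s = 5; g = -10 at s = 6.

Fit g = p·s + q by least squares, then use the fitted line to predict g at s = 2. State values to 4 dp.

With design matrix X, XᵀX = [[75, 7]; [7, 6]] and Xᵀg = [-130, -6]ᵀ.
Determinant 75·6 − 7² = 401.
p = ((-130)·6 − 7·(-6))/401 = -738/401; q = (75·(-6) − 7·(-130))/401 = 460/401.
At s = 2: ĝ = (-738/401)·(2) + (460/401)·(1) = -1016/401.

ĝ = -2.5337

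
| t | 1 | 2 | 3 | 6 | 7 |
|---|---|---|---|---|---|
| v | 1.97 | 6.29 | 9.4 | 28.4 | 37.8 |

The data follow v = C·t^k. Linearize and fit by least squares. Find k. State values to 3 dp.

k = 1.487

With ln vᵢ as the transformed response and ln tᵢ as the regressor:
XᵀX = [[8.6844, 5.5294]; [5.5294, 5]], rhs = [16.8004, 11.7364]ᵀ  (here Σln t = 5.5294, Σ(ln t)² = 8.6844, Σln v = 11.7364, Σln t·ln v = 16.8004).
Solving (det = 12.8473): k = 1.48720, ln C = 0.70261.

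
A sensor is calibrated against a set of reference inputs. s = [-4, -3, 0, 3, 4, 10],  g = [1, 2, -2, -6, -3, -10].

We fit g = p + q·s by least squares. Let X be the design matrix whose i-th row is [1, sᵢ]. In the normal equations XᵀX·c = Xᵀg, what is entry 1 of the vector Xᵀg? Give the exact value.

-18

Entry 1 ↔ basis 1, so (Xᵀg)_{1} = Σᵢ gᵢ = (1)·(1) + (1)·(2) + (1)·(-2) + (1)·(-6) + (1)·(-3) + (1)·(-10) = -18.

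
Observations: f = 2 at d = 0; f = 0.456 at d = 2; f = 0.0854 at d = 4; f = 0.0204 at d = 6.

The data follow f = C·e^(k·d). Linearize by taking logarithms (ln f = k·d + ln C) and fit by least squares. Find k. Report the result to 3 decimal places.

Let Y = ln f. Fitting Y = k·d + ln C by least squares:
AᵀA = [[56.0000, 12.0000]; [12.0000, 4]], rhs = [-34.7655, -6.4447]ᵀ  (here Σd = 12.0000, Σ(d)² = 56.0000, Σln f = -6.4447, Σd·ln f = -34.7655).
Solving (det = 80.0000): k = -0.77156, ln C = 0.70350.

k = -0.772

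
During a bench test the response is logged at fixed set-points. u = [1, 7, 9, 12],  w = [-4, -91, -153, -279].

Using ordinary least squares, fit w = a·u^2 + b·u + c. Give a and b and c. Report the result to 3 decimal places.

Compute the Gram sums: Σu^2·u^2 = 29699, Σu^2·u = 2801, Σu^2 = 275, Σu·u = 275, Σu = 29, Σ1 = 4.
And Σu^2·w = -57032, Σu·w = -5366, Σw = -527.
XᵀX·[a, b, c]ᵀ = Xᵀw becomes [[29699, 2801, 275]; [2801, 275, 29]; [275, 29, 4]]·[a, b, c]ᵀ = [-57032, -5366, -527]ᵀ.
Solving the 3×3 system (Gaussian elimination) gives a = -22099/10484, b = 25313/10484, c = -11370/2621.

a = -2.108, b = 2.414, c = -4.338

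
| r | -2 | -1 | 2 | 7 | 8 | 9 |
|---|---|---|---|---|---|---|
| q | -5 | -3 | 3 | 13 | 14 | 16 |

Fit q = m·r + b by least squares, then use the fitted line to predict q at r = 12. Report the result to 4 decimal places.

q̂ = 22.0029

MᵀM·[m, b]ᵀ = Mᵀq reads: 203·m + 23·b = 366;  23·m + 6·b = 38.
det = 203·6 − 23² = 689.
m = (366·6 − 23·38)/689 = 1322/689; b = (203·38 − 23·366)/689 = -704/689.
At r = 12: q̂ = (1322/689)·(12) + (-704/689)·(1) = 15160/689.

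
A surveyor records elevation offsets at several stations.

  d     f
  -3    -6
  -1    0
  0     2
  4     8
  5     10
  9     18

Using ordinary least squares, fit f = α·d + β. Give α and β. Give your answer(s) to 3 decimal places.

The normal system XᵀX·[α, β]ᵀ = Xᵀf is [[132, 14]; [14, 6]]·[α, β]ᵀ = [262, 32]ᵀ.
Eliminating β: 6·(row 1) − 14·(row 2) gives 596·α = 6·262 − 14·32 = 1124, so α = 281/149.
Then β = (32 − 14·(281/149))/6 = 139/149.

α = 1.886, β = 0.933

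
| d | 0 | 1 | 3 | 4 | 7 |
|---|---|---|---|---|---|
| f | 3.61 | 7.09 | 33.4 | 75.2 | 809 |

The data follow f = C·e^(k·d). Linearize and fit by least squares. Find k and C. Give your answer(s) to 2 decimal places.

k = 0.78, C = 3.39

Let Y = ln f. Fitting Y = k·d + ln C by least squares:
AᵀA = [[75.0000, 15.0000]; [15.0000, 5]], rhs = [76.6356, 17.7669]ᵀ  (here Σd = 15.0000, Σ(d)² = 75.0000, Σln f = 17.7669, Σd·ln f = 76.6356).
Slope k = (n·Σd·ln f − Σd·Σln f)/(n·Σ(d)² − (Σd)²) = (5·76.6356 − 15.0000·17.7669)/150.0000 = 0.77783; ln C = (Σln f − k·Σd)/n = 1.21989, so C = exp(1.21989) = 3.38683.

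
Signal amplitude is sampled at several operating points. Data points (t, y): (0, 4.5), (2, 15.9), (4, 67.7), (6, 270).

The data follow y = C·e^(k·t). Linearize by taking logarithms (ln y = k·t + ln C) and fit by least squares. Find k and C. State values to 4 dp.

k = 0.6866, C = 4.3112

Taking logs, ln y = k·t + ln C, so regress ln y on t.
Σt = 12.0000, Σ(t)² = 56.0000, Σln y = 14.0839, Σt·ln y = 55.9835.
Equations: 56.0000·k + 12.0000·ln C = 55.9835;  12.0000·k + 4·ln C = 14.0839.
Solving (det = 80.0000): k = 0.68659, ln C = 1.46121, so C = exp(1.46121) = 4.31116.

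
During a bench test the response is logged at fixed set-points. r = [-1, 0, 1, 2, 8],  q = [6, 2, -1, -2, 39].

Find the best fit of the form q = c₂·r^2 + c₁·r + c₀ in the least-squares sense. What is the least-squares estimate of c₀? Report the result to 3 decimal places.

The normal equations are: 4114·c₂ + 520·c₁ + 70·c₀ = 2493;  520·c₂ + 70·c₁ + 10·c₀ = 301;  70·c₂ + 10·c₁ + 5·c₀ = 44.
Row-reducing yields c₂ = 1291/1230, c₁ = -22859/6150, c₀ = 1578/1025.

c₀ = 1.540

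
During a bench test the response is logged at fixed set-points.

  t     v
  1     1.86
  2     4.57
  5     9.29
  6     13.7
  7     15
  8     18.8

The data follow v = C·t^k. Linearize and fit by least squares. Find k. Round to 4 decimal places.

k = 1.0610

Taking logs, ln v = k·ln t + ln C, so regress ln v on ln t.
Σln t = 8.1197, Σ(ln t)² = 14.3918, Σln v = 12.6283, Σln t·ln v = 20.7007.
Equations: 14.3918·k + 8.1197·ln C = 20.7007;  8.1197·k + 6·ln C = 12.6283.
Solving (det = 20.4213): k = 1.06096, ln C = 0.66894.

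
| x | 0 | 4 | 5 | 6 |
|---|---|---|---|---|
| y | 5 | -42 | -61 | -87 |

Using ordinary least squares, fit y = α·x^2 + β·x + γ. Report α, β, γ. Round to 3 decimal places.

α = -1.841, β = -4.205, γ = 4.955

The normal system AᵀA·[α, β, γ]ᵀ = Aᵀy is [[2177, 405, 77]; [405, 77, 15]; [77, 15, 4]]·[α, β, γ]ᵀ = [-5329, -995, -185]ᵀ.
Solving the 3×3 system (Gaussian elimination) gives α = -81/44, β = -185/44, γ = 109/22.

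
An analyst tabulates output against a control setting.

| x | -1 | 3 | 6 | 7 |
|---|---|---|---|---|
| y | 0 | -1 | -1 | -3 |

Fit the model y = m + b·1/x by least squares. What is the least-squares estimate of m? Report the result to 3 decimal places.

From the data, Σ1 = 4, Σ1/x = -5/14, Σ1/x·1/x = 2045/1764.
And Σy = -5, Σ1/x·y = -13/14.
Normal equations: [[4, -5/14]; [-5/14, 2045/1764]]·[m, b]ᵀ = [-5, -13/14]ᵀ.
det = 4·(2045/1764) − (-5/14)² = 7955/1764.
m = ((-5)·(2045/1764) − (-5/14)·(-13/14))/(7955/1764) = -2162/1591; b = (4·(-13/14) − (-5/14)·(-5))/(7955/1764) = -9702/7955.

m = -1.359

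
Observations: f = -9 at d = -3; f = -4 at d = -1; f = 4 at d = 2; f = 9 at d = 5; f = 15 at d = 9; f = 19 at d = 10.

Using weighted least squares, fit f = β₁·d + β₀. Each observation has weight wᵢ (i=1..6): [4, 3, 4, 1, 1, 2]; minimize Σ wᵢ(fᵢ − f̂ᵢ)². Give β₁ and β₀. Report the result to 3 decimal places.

β₁ = 2.106, β₀ = -1.791

XᵀWX·[β₁, β₀]ᵀ = XᵀWf reads: 361·β₁ + 27·β₀ = 712;  27·β₁ + 15·β₀ = 30.
Eliminating β₀: 15·(row 1) − 27·(row 2) gives 4686·β₁ = 15·712 − 27·30 = 9870, so β₁ = 1645/781.
Then β₀ = (30 − 27·(1645/781))/15 = -1399/781.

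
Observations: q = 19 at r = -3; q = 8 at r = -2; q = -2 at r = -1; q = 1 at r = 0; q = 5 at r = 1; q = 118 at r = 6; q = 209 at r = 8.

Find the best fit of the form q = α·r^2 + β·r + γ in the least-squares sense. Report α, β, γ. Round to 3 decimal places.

α = 2.990, β = 2.162, γ = -0.762

XᵀX·[α, β, γ]ᵀ = Xᵀq reads: 5491·α + 693·β + 115·γ = 17830;  693·α + 115·β + 9·γ = 2314;  115·α + 9·β + 7·γ = 358.
(Σr^2·r^2 = 5491, Σr^2·r = 693, Σr^2 = 115, Σr·r = 115, Σr = 9, Σ1 = 7, Σr^2·q = 17830, Σr·q = 2314, Σq = 358.)
Solving the 3×3 system (Gaussian elimination) gives α = 32854/10987, β = 23752/10987, γ = -8376/10987.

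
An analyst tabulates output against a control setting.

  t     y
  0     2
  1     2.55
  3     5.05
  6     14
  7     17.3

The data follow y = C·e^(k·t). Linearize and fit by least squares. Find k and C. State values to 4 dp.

k = 0.3192, C = 1.9397

Let Y = ln y. Fitting Y = k·t + ln C by least squares:
Σt = 17.0000, Σ(t)² = 95.0000, Σln y = 8.7384, Σt·ln y = 41.5835.
Equations: 95.0000·k + 17.0000·ln C = 41.5835;  17.0000·k + 5·ln C = 8.7384.
Slope k = (n·Σt·ln y − Σt·Σln y)/(n·Σ(t)² − (Σt)²) = (5·41.5835 − 17.0000·8.7384)/186.0000 = 0.31917; ln C = (Σln y − k·Σt)/n = 0.66251, so C = exp(0.66251) = 1.93966.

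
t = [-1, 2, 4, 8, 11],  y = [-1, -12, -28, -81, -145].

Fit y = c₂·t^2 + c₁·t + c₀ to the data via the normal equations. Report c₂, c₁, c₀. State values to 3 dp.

c₂ = -0.962, c₁ = -2.273, c₀ = -2.857

Entries of MᵀM: Σt^2·t^2 = 19010, Σt^2·t = 1914, Σt^2 = 206, Σt·t = 206, Σt = 24, Σ1 = 5.
Right-hand side: Σt^2·y = -23226, Σt·y = -2378, Σy = -267.
Normal equations: [[19010, 1914, 206]; [1914, 206, 24]; [206, 24, 5]]·[c₂, c₁, c₀]ᵀ = [-23226, -2378, -267]ᵀ.
Row-reducing yields c₂ = -13291/13816, c₁ = -31399/13816, c₀ = -19735/6908.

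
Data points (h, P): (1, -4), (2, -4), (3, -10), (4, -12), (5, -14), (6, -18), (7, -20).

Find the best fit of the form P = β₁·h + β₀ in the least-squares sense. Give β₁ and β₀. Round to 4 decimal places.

β₁ = -2.8571, β₀ = -0.2857

Setting ∂/∂β₁ … = 0 gives: 140·β₁ + 28·β₀ = -408;  28·β₁ + 7·β₀ = -82.
(Σh·h = 140, Σh = 28, Σ1 = 7, Σh·P = -408, ΣP = -82.)
Determinant 140·7 − 28² = 196.
β₁ = ((-408)·7 − 28·(-82))/196 = -20/7; β₀ = (140·(-82) − 28·(-408))/196 = -2/7.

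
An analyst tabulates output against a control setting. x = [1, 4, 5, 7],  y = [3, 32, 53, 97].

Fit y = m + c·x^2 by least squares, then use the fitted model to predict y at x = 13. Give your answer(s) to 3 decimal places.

ŷ = 333.776

From the data, Σ1 = 4, Σx^2 = 91, Σx^2·x^2 = 3283.
For Aᵀy: Σy = 185, Σx^2·y = 6593.
AᵀA·[m, c]ᵀ = Aᵀy becomes [[4, 91]; [91, 3283]]·[m, c]ᵀ = [185, 6593]ᵀ.
Δ = 4·3283 − 91² = 4851.
m = (185·3283 − 91·6593)/4851 = 32/21; c = (4·6593 − 91·185)/4851 = 289/147.
At x = 13: ŷ = (32/21)·(1) + (289/147)·(169) = 16355/49.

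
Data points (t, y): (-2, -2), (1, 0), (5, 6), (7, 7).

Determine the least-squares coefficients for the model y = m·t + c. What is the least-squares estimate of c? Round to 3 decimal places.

c = -0.226

Compute the Gram sums: Σt·t = 79, Σt = 11, Σ1 = 4.
And Σt·y = 83, Σy = 11.
Eliminating c: 4·(row 1) − 11·(row 2) gives 195·m = 4·83 − 11·11 = 211, so m = 211/195.
Then c = (11 − 11·(211/195))/4 = -44/195.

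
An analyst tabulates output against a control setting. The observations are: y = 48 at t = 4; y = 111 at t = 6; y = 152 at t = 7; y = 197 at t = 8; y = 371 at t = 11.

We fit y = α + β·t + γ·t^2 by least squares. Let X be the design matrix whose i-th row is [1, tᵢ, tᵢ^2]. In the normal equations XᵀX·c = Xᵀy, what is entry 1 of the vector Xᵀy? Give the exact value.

Entry 1 ↔ basis 1, so (Xᵀy)_{1} = Σᵢ yᵢ = (1)·(48) + (1)·(111) + (1)·(152) + (1)·(197) + (1)·(371) = 879.

879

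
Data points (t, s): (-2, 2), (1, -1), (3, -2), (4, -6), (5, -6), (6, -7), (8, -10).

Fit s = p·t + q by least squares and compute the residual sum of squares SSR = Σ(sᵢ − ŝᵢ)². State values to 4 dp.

SSR = 4.3848

Setting ∂/∂p … = 0 gives: 155·p + 25·q = -187;  25·p + 7·q = -30.
Eliminating q: 7·(row 1) − 25·(row 2) gives 460·p = 7·(-187) − 25·(-30) = -559, so p = -559/460.
Then q = ((-30) − 25·(-559/460))/7 = 5/92.
Residuals: -223/460, 37/230, 183/115, -549/460, 1/46, 109/460, -153/460; SSR = 2017/460.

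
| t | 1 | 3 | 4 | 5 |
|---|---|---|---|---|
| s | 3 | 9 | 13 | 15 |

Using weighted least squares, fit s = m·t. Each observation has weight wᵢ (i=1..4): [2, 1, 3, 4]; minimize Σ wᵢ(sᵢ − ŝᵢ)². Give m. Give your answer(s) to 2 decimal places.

Setting ∂/∂m … = 0 gives: 159·m = 489.
m = 489/159 = 3.07547.

m = 3.08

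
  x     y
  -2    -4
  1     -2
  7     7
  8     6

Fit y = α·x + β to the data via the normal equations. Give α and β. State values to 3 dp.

α = 1.138, β = -2.232

From the data, Σx·x = 118, Σx = 14, Σ1 = 4.
Right-hand side: Σx·y = 103, Σy = 7.
AᵀA·[α, β]ᵀ = Aᵀy becomes [[118, 14]; [14, 4]]·[α, β]ᵀ = [103, 7]ᵀ.
Δ = 118·4 − 14² = 276.
α = (103·4 − 14·7)/276 = 157/138; β = (118·7 − 14·103)/276 = -154/69.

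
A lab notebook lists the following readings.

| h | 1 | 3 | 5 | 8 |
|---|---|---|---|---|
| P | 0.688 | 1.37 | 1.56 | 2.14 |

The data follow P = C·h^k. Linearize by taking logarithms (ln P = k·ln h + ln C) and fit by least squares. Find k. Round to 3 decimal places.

Let Y = ln P. Fitting Y = k·ln h + ln C by least squares:
Σln h = 4.7875, Σ(ln h)² = 8.1213, Σln P = 1.1463, Σln h·ln P = 2.6436.
Equations: 8.1213·k + 4.7875·ln C = 2.6436;  4.7875·k + 4·ln C = 1.1463.
Slope k = (n·Σln h·ln P − Σln h·Σln P)/(n·Σ(ln h)² − (Σln h)²) = (4·2.6436 − 4.7875·1.1463)/9.5652 = 0.53175; ln C = (Σln P − k·Σln h)/n = -0.34986.

k = 0.532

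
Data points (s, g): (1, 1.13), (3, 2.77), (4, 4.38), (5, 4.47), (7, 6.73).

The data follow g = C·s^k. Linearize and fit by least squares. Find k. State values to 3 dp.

k = 0.911

With ln gᵢ as the transformed response and ln sᵢ as the regressor:
Σln s = 6.0403, Σ(ln s)² = 9.5056, Σln g = 6.0221, Σln s·ln g = 9.2869.
Equations: 9.5056·k + 6.0403·ln C = 9.2869;  6.0403·k + 5·ln C = 6.0221.
Δ = 9.5056·5 − (6.0403)² = 11.0434; k = (9.2869·5 − 6.0403·6.0221)/11.0434 = 0.91093, ln C = (9.5056·6.0221 − 6.0403·9.2869)/11.0434 = 0.10397.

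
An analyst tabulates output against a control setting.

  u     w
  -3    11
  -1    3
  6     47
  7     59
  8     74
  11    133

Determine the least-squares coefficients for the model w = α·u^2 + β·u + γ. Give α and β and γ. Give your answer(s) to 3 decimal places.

From the data, Σu^2·u^2 = 22516, Σu^2·u = 2374, Σu^2 = 280, Σu·u = 280, Σu = 28, Σ1 = 6.
Moment sums: Σu^2·w = 25514, Σu·w = 2714, Σw = 327.
So MᵀM·[α, β, γ]ᵀ = Mᵀw: [[22516, 2374, 280]; [2374, 280, 28]; [280, 28, 6]]·[α, β, γ]ᵀ = [25514, 2714, 327]ᵀ.
Inverting the 3×3 Gram matrix, [α, β, γ]ᵀ = [65818/67975, 70343/67975, 609727/135950]ᵀ.

α = 0.968, β = 1.035, γ = 4.485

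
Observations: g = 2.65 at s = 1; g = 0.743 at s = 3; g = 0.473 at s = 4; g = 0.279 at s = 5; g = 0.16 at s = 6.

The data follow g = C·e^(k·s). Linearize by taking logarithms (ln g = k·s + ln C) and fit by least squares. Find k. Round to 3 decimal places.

With ln gᵢ as the transformed response and sᵢ as the regressor:
Σs = 19.0000, Σ(s)² = 87.0000, Σln g = -3.1803, Σs·ln g = -20.2895.
Equations: 87.0000·k + 19.0000·ln C = -20.2895;  19.0000·k + 5·ln C = -3.1803.
Δ = 87.0000·5 − (19.0000)² = 74.0000; k = (-20.2895·5 − 19.0000·-3.1803)/74.0000 = -0.55435, ln C = (87.0000·-3.1803 − 19.0000·-20.2895)/74.0000 = 1.47047.

k = -0.554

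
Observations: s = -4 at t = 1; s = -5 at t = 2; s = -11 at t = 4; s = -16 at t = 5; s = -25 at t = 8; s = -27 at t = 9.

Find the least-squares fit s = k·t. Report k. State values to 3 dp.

k = -3.042

The normal equations are: 191·k = -581.
(Σt·t = 191, Σt·s = -581.)
Hence k = -581 / 191 ≈ -3.04188.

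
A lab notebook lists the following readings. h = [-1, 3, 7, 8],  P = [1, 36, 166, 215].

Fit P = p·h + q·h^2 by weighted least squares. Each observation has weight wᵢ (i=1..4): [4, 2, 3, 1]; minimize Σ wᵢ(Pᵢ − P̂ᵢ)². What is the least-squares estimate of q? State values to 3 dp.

The normal system MᵀWM·[p, q]ᵀ = MᵀWP is [[233, 1591]; [1591, 11465]]·[p, q]ᵀ = [5418, 38814]ᵀ.
Eliminating q: 11465·(row 1) − 1591·(row 2) gives 140064·p = 11465·5418 − 1591·38814 = 364296, so p = 15179/5836.
Then q = (38814 − 1591·(15179/5836))/11465 = 17651/5836.

q = 3.025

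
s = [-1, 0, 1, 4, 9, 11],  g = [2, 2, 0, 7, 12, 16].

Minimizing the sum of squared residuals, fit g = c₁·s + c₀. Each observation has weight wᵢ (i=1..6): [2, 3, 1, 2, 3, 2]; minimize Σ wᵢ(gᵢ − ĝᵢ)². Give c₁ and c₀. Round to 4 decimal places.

Normal-equation sums: Σwᵢ·s·s = 520, Σwᵢ·s = 56, Σwᵢ·1 = 13.
And Σwᵢ·s·g = 728, Σwᵢ·g = 92.
So XᵀWX·[c₁, c₀]ᵀ = XᵀWg: [[520, 56]; [56, 13]]·[c₁, c₀]ᵀ = [728, 92]ᵀ.
det = 520·13 − 56² = 3624.
c₁ = (728·13 − 56·92)/3624 = 539/453; c₀ = (520·92 − 56·728)/3624 = 884/453.

c₁ = 1.1898, c₀ = 1.9514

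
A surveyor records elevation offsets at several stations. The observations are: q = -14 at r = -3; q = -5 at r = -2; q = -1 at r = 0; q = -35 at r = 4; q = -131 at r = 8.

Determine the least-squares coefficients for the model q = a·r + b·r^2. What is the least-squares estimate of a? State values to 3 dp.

a = -1.126

From the data, Σr·r = 93, Σr·r^2 = 541, Σr^2·r^2 = 4449.
Moment sums: Σr·q = -1136, Σr^2·q = -9090.
Determinant 93·4449 − 541² = 121076.
a = ((-1136)·4449 − 541·(-9090))/121076 = -68187/60538; b = (93·(-9090) − 541·(-1136))/121076 = -115397/60538.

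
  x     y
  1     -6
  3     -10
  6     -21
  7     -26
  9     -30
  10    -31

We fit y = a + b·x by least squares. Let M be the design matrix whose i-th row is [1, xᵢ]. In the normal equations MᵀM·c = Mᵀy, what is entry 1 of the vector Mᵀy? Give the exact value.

Entry 1 ↔ basis 1, so (Mᵀy)_{1} = Σᵢ yᵢ = (1)·(-6) + (1)·(-10) + (1)·(-21) + (1)·(-26) + (1)·(-30) + (1)·(-31) = -124.

-124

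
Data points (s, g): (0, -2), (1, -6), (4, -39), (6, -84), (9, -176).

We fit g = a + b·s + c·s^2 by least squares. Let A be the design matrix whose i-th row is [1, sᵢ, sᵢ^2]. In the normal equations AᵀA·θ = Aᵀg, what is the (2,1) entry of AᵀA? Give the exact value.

20

Row 2 ↔ basis s, column 1 ↔ basis 1, so (AᵀA)_{2,1} = Σᵢ s = (0)·(1) + (1)·(1) + (4)·(1) + (6)·(1) + (9)·(1) = 20.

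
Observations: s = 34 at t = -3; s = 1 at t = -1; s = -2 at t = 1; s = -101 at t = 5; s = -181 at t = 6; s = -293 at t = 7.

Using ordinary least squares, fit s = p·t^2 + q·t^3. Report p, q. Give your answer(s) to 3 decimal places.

With design matrix X, XᵀX = [[4405, 27465]; [27465, 180661]] and Xᵀs = [-23093, -153141]ᵀ.
Δ = 4405·180661 − 27465² = 41485480.
p = ((-23093)·180661 − 27465·(-153141))/41485480 = 8503273/10371370; q = (4405·(-153141) − 27465·(-23093))/41485480 = -2016843/2074274.

p = 0.820, q = -0.972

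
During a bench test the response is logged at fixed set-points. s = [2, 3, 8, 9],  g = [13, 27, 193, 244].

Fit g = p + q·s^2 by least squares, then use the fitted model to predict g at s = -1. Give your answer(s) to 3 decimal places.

Forming MᵀM = [[4, 158]; [158, 10754]] and Mᵀg = [477, 32411]ᵀ gives MᵀM·[p, q]ᵀ = Mᵀg.
det = 4·10754 − 158² = 18052.
p = (477·10754 − 158·32411)/18052 = 2180/4513; q = (4·32411 − 158·477)/18052 = 27139/9026.
At s = -1: ĝ = (2180/4513)·(1) + (27139/9026)·(1) = 31499/9026.

ĝ = 3.490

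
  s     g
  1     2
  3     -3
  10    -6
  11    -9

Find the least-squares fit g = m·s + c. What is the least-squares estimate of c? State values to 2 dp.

c = 1.52

Entries of MᵀM: Σs·s = 231, Σs = 25, Σ1 = 4.
For Mᵀg: Σs·g = -166, Σg = -16.
Normal equations: [[231, 25]; [25, 4]]·[m, c]ᵀ = [-166, -16]ᵀ.
Eliminating c: 4·(row 1) − 25·(row 2) gives 299·m = 4·(-166) − 25·(-16) = -264, so m = -264/299.
Then c = ((-16) − 25·(-264/299))/4 = 454/299.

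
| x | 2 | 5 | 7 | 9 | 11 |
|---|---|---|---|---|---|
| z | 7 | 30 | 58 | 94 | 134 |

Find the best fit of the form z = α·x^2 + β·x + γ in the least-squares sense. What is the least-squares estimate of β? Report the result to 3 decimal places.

β = 1.323

Sums needed: Σx^2·x^2 = 24244, Σx^2·x = 2536, Σx^2 = 280, Σx·x = 280, Σx = 34, Σ1 = 5.
And Σx^2·z = 27448, Σx·z = 2890, Σz = 323.
Normal equations: [[24244, 2536, 280]; [2536, 280, 34]; [280, 34, 5]]·[α, β, γ]ᵀ = [27448, 2890, 323]ᵀ.
Row-reducing yields α = 1918/1927, β = 2549/1927, γ = -257/1927.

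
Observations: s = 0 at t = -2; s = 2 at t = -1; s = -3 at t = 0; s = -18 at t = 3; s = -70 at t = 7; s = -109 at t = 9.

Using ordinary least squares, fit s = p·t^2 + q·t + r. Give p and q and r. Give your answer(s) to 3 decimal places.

p = -1.032, q = -2.671, r = -1.118

With design matrix M, MᵀM = [[9060, 1090, 144]; [1090, 144, 16]; [144, 16, 6]] and Mᵀs = [-12419, -1527, -198]ᵀ.
Solving the 3×3 system (Gaussian elimination) gives p = -107443/104154, q = -92747/34718, r = -58237/52077.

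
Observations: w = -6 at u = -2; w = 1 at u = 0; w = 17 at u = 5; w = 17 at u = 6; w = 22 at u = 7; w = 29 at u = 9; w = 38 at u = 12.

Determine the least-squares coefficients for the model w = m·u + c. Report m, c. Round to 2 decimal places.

m = 3.11, c = 0.41

With design matrix M, MᵀM = [[339, 37]; [37, 7]] and Mᵀw = [1070, 118]ᵀ.
Determinant 339·7 − 37² = 1004.
m = (1070·7 − 37·118)/1004 = 781/251; c = (339·118 − 37·1070)/1004 = 103/251.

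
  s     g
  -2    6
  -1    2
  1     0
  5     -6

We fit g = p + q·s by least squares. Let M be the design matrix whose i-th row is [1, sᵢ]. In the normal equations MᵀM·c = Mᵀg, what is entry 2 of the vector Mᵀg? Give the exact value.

Entry 2 ↔ basis s, so (Mᵀg)_{2} = Σᵢ (s)·gᵢ = (-2)·(6) + (-1)·(2) + (1)·(0) + (5)·(-6) = -44.

-44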